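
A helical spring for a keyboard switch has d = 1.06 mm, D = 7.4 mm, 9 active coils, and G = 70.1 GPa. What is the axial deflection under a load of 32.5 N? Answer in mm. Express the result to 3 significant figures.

10.7 mm

k = Gd⁴/(8D³N_a) = (70.1×10³)(1.06⁴)/(8·7.4³·9) = 3.0333 N/mm
δ = F/k = 32.5 / 3.0333 = 10.714 mm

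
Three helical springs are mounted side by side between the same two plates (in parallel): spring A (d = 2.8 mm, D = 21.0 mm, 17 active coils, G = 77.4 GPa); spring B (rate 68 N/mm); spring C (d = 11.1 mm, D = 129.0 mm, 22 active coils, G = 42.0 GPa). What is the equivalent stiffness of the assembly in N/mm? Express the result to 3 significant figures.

k_A = Gd⁴/(8D³N_a) = (77.4×10³)(2.8⁴)/(8·21.0³·17) = 3.7773 N/mm
k_C = Gd⁴/(8D³N_a) = (42.0×10³)(11.1⁴)/(8·129.0³·22) = 1.6876 N/mm
Parallel: k_eq = 3.7773 + 68 + 1.6876 = 73.465 N/mm

73.5 N/mm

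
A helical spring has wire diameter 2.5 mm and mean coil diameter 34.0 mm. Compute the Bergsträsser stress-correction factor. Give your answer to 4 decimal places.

1.0973

C = D/d = 34.0/2.5 = 13.6000
K_B = (4C+2)/(4C−3) = 56.400/51.400 = 1.0973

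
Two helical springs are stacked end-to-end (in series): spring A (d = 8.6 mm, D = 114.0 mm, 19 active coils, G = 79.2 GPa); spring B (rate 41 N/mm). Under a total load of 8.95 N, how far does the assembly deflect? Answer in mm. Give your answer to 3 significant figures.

k_A = Gd⁴/(8D³N_a) = (79.2×10³)(8.6⁴)/(8·114.0³·19) = 1.9238 N/mm
Series: 1/k_eq = 1/1.9238 + 1/41 = 0.54419; k_eq = 1.8376 N/mm
δ = F/k_eq = 8.95/1.8376 = 4.8705 mm

4.87 mm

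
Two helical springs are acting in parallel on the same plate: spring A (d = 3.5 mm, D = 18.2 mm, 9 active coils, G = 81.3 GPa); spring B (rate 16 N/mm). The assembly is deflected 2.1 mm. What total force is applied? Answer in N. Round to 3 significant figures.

92.6 N

k_A = Gd⁴/(8D³N_a) = (81.3×10³)(3.5⁴)/(8·18.2³·9) = 28.107 N/mm
Parallel: k_eq = 28.107 + 16 = 44.107 N/mm
F = k_eq·δ = 44.107·2.1 = 92.625 N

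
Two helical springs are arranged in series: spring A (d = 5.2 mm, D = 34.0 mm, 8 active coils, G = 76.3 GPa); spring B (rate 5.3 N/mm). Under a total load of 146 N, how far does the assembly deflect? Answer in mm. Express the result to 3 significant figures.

34.1 mm

k_A = Gd⁴/(8D³N_a) = (76.3×10³)(5.2⁴)/(8·34.0³·8) = 22.178 N/mm
Series: 1/k_eq = 1/22.178 + 1/5.3 = 0.23377; k_eq = 4.2777 N/mm
δ = F/k_eq = 146/4.2777 = 34.13 mm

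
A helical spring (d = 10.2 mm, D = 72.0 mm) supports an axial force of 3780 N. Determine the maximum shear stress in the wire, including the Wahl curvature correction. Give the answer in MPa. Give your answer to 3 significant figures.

Spring index C = D/d = 72.0/10.2 = 7.0588
K_W = (4C−1)/(4C−4) + 0.615/C = 27.235/24.235 + 0.0871 = 1.2109
τ₀ = 8FD/(πd³) = 8·3780·72.0/(π·10.2³) = 2.17728e+06/3333.9 = 653.08 MPa
τ_max = K·τ₀ = 1.2109 × 653.08 = 790.82 MPa

791 MPa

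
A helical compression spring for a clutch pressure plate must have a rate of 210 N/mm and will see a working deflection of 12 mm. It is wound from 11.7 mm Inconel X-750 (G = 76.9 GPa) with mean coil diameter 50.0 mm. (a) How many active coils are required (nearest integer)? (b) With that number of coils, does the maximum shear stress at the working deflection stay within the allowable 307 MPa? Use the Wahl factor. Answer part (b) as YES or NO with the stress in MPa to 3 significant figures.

(a) 7 coils; (b) YES, τ_max = 270 MPa

N_a = Gd⁴/(8D³k) = (76.9×10³)(11.7⁴)/(8·50.0³·210) = 6.862 → N_a = 7
Actual rate k = Gd⁴/(8D³·7) = 205.86 N/mm
Working load F = kδ = 205.86·12 = 2470.3 N
C = 50.0/11.7 = 4.2735; K_W = (4C−1)/(4C−4)+0.615/C = 1.3730
τ_max = K_W·8FD/(πd³) = 1.3730·196.38 = 269.64 MPa
τ_max ≤ 307 MPa → acceptable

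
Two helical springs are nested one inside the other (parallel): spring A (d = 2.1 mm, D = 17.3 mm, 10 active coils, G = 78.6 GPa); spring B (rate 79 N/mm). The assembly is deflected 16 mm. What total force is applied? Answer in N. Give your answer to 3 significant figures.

1320 N

k_A = Gd⁴/(8D³N_a) = (78.6×10³)(2.1⁴)/(8·17.3³·10) = 3.6904 N/mm
Parallel: k_eq = 3.6904 + 79 = 82.69 N/mm
F = k_eq·δ = 82.69·16 = 1323 N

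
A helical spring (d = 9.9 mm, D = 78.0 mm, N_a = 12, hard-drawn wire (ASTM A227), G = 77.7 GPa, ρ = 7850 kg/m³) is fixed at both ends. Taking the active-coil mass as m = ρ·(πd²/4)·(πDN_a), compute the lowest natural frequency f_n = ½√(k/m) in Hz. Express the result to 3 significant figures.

k = Gd⁴/(8D³N_a) = (77.7×10³)(9.9⁴)/(8·78.0³·12) = 16.384 N/mm = 16384 N/m
Wire length L = πDN_a = π·78.0·12 = 2940.5 mm
m = ρ·(πd²/4)·L = 7850 × 76.977×10⁻⁶ m² × 2.9405 m = 1.7769 kg
f_n = ½√(k/m) = 0.5·√(16384/1.7769) = 0.5·√(9220.4) = 48.012 Hz

48.0 Hz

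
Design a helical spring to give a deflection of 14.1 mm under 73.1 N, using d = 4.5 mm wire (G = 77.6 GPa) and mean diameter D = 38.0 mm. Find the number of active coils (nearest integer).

Required rate k = F/δ = 73.1/14.1 = 5.1844 N/mm
N_a = Gd⁴/(8D³k) = (77.6×10³ × 4.5⁴)/(8 × 38.0³ × 5.1844)
    = 3.18208e+07 / 2.27583e+06 = 13.98 → 14 coils

14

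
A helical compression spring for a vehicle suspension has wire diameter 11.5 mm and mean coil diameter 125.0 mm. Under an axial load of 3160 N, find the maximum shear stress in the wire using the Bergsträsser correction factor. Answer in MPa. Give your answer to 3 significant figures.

743 MPa

Spring index C = D/d = 125.0/11.5 = 10.8696
K_B = (4C+2)/(4C−3) = 45.478/40.478 = 1.1235
τ₀ = 8FD/(πd³) = 8·3160·125.0/(π·11.5³) = 3.16e+06/4778 = 661.37 MPa
τ_max = K·τ₀ = 1.1235 × 661.37 = 743.06 MPa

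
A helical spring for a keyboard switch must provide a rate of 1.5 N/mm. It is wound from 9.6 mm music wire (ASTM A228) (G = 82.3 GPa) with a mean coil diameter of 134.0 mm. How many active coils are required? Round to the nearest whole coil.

24

N_a = Gd⁴/(8D³k) = (82.3×10³ × 9.6⁴)/(8 × 134.0³ × 1.5)
    = 6.99012e+08 / 2.88732e+07 = 24.21 → 24 coils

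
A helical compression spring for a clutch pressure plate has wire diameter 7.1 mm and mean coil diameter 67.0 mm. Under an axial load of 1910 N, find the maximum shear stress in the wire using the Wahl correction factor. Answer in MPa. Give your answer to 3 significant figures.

Spring index C = D/d = 67.0/7.1 = 9.4366
K_W = (4C−1)/(4C−4) + 0.615/C = 36.746/33.746 + 0.0652 = 1.1541
τ₀ = 8FD/(πd³) = 8·1910·67.0/(π·7.1³) = 1.02376e+06/1124.4 = 910.49 MPa
τ_max = K·τ₀ = 1.1541 × 910.49 = 1050.8 MPa

1050 MPa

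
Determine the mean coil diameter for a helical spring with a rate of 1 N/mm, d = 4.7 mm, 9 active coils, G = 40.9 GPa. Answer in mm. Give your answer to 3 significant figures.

D = (Gd⁴/(8N_a·k))^(1/3) = (40.9×10³·4.7⁴/(8·9·1))^(1/3)
  = (277193)^(1/3) = 65.2020 mm

65.2 mm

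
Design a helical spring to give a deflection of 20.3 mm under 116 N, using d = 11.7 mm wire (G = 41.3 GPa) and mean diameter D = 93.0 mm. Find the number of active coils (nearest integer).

21

Required rate k = F/δ = 116/20.3 = 5.7143 N/mm
N_a = Gd⁴/(8D³k) = (41.3×10³ × 11.7⁴)/(8 × 93.0³ × 5.7143)
    = 7.73915e+08 / 3.67706e+07 = 21.05 → 21 coils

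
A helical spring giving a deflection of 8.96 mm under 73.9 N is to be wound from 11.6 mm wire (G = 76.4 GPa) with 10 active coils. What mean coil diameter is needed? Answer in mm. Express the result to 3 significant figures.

Required rate k = F/δ = 73.9/8.96 = 8.2478 N/mm
D = (Gd⁴/(8N_a·k))^(1/3) = (76.4×10³·11.6⁴/(8·10·8.2478))^(1/3)
  = (2.09652e+06)^(1/3) = 127.9871 mm

128 mm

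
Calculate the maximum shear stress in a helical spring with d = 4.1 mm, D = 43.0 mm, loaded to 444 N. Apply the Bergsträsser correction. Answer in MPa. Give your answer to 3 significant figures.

796 MPa

Spring index C = D/d = 43.0/4.1 = 10.4878
K_B = (4C+2)/(4C−3) = 43.951/38.951 = 1.1284
τ₀ = 8FD/(πd³) = 8·444·43.0/(π·4.1³) = 152736/216.52 = 705.41 MPa
τ_max = K·τ₀ = 1.1284 × 705.41 = 795.96 MPa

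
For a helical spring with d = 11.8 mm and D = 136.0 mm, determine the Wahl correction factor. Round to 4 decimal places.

1.1246

C = D/d = 136.0/11.8 = 11.5254
K_W = (4C−1)/(4C−4) + 0.615/C = 45.102/42.102 + 0.0534 = 1.1246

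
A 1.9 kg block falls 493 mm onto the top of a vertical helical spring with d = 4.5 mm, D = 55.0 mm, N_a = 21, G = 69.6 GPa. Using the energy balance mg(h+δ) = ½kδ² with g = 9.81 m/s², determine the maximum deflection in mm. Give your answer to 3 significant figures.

k = Gd⁴/(8D³N_a) = (69.6×10³)(4.5⁴)/(8·55.0³·21) = 1.0211 N/mm
W = mg = 1.9 × 9.81 = 18.639 N
½kδ² − Wδ − Wh = 0 → δ = (W + √(W² + 2kWh))/k
δ = (18.639 + √(347.41 + 18765.6))/1.0211 = (18.639 + 138.25)/1.0211 = 153.65 mm

154 mm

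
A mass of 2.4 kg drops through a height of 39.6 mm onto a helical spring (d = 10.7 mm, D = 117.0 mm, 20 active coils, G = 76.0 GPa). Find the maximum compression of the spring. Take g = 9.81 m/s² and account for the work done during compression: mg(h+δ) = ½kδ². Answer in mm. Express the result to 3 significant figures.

28.8 mm

k = Gd⁴/(8D³N_a) = (76.0×10³)(10.7⁴)/(8·117.0³·20) = 3.8875 N/mm
W = mg = 2.4 × 9.81 = 23.544 N
½kδ² − Wδ − Wh = 0 → δ = (W + √(W² + 2kWh))/k
δ = (23.544 + √(554.32 + 7248.97))/3.8875 = (23.544 + 88.336)/3.8875 = 28.779 mm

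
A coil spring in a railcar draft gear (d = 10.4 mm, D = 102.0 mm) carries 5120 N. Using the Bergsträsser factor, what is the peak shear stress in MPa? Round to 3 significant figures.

Spring index C = D/d = 102.0/10.4 = 9.8077
K_B = (4C+2)/(4C−3) = 41.231/36.231 = 1.1380
τ₀ = 8FD/(πd³) = 8·5120·102.0/(π·10.4³) = 4.17792e+06/3533.9 = 1182.3 MPa
τ_max = K·τ₀ = 1.1380 × 1182.3 = 1345.4 MPa

1350 MPa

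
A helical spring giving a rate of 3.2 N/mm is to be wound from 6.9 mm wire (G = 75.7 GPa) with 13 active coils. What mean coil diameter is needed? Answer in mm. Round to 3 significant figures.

D = (Gd⁴/(8N_a·k))^(1/3) = (75.7×10³·6.9⁴/(8·13·3.2))^(1/3)
  = (515595)^(1/3) = 80.1868 mm

80.2 mm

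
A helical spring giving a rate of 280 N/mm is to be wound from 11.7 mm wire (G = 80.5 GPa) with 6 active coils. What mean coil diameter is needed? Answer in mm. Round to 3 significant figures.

48.2 mm

D = (Gd⁴/(8N_a·k))^(1/3) = (80.5×10³·11.7⁴/(8·6·280))^(1/3)
  = (112238)^(1/3) = 48.2370 mm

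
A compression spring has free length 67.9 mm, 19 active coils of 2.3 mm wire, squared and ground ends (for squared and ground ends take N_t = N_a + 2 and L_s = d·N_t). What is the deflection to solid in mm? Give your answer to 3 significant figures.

19.6 mm

N_t = 21; L_s = 2.3·21 = 48.3 mm
δ_solid = L₀ − L_s = 67.9 − 48.3 = 19.6 mm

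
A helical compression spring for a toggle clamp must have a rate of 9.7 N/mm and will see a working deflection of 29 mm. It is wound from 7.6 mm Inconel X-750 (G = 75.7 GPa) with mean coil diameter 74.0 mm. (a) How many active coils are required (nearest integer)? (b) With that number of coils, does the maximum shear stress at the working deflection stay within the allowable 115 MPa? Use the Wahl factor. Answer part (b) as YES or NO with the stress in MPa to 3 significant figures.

N_a = Gd⁴/(8D³k) = (75.7×10³)(7.6⁴)/(8·74.0³·9.7) = 8.031 → N_a = 8
Actual rate k = Gd⁴/(8D³·8) = 9.7381 N/mm
Working load F = kδ = 9.7381·29 = 282.41 N
C = 74.0/7.6 = 9.7368; K_W = (4C−1)/(4C−4)+0.615/C = 1.1490
τ_max = K_W·8FD/(πd³) = 1.1490·121.23 = 139.29 MPa
τ_max > 115 MPa → exceeds allowable

(a) 8 coils; (b) NO, τ_max = 139 MPa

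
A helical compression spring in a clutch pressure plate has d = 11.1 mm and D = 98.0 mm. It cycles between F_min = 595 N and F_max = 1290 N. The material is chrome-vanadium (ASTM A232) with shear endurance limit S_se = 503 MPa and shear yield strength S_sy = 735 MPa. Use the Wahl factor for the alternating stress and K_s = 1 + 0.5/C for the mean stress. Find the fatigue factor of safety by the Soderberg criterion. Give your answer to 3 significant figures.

2.54

C = D/d = 98.0/11.1 = 8.8288; K_W = (4C−1)/(4C−4)+0.615/C = 1.1655; K_s = 1+0.5/C = 1.0566
F_a = (F_max−F_min)/2 = 347.5 N; F_m = (F_max+F_min)/2 = 942.5 N
τ_a = K_W·8F_aD/(πd³) = 1.1655 × 63.409 = 73.901 MPa
τ_m = K_s·8F_mD/(πd³) = 1.0566 × 171.98 = 181.72 MPa
Soderberg: 1/n_f = τ_a/S_se + τ_m/S_sy = 73.901/503 + 181.72/735 = 0.14692 + 0.24724 = 0.39416
n_f = 1/0.39416 = 2.537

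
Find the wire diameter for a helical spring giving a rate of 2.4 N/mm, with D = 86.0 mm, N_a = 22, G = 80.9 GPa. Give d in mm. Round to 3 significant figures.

7.59 mm

d = (8D³N_a·k / G)^(1/4) = (8·86.0³·22·2.4 / (80.9×10³))^0.25
  = (3321)^0.25 = 7.5913 mm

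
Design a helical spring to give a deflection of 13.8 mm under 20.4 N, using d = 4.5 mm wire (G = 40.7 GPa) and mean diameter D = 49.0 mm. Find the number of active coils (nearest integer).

12

Required rate k = F/δ = 20.4/13.8 = 1.4783 N/mm
N_a = Gd⁴/(8D³k) = (40.7×10³ × 4.5⁴)/(8 × 49.0³ × 1.4783)
    = 1.66895e+07 / 1.39133e+06 = 12 → 12 coils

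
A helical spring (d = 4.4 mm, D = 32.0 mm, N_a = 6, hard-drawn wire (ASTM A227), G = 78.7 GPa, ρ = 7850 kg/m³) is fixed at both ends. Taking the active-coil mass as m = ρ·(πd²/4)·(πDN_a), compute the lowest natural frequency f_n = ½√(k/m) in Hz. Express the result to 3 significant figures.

255 Hz

k = Gd⁴/(8D³N_a) = (78.7×10³)(4.4⁴)/(8·32.0³·6) = 18.754 N/mm = 18754 N/m
Wire length L = πDN_a = π·32.0·6 = 603.19 mm
m = ρ·(πd²/4)·L = 7850 × 15.205×10⁻⁶ m² × 0.60319 m = 0.071997 kg
f_n = ½√(k/m) = 0.5·√(18754/0.071997) = 0.5·√(2.6048e+05) = 255.19 Hz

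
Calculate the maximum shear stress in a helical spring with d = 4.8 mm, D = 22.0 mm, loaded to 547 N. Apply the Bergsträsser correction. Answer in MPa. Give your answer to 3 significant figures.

Spring index C = D/d = 22.0/4.8 = 4.5833
K_B = (4C+2)/(4C−3) = 20.333/15.333 = 1.3261
τ₀ = 8FD/(πd³) = 8·547·22.0/(π·4.8³) = 96272/347.44 = 277.09 MPa
τ_max = K·τ₀ = 1.3261 × 277.09 = 367.45 MPa

367 MPa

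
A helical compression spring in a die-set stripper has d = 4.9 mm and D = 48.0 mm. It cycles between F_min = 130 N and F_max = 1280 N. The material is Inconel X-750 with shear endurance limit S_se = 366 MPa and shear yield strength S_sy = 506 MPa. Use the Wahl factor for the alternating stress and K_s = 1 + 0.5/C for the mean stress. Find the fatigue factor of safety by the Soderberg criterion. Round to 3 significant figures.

0.295

C = D/d = 48.0/4.9 = 9.7959; K_W = (4C−1)/(4C−4)+0.615/C = 1.1480; K_s = 1+0.5/C = 1.0510
F_a = (F_max−F_min)/2 = 575 N; F_m = (F_max+F_min)/2 = 705 N
τ_a = K_W·8F_aD/(πd³) = 1.1480 × 597.39 = 685.84 MPa
τ_m = K_s·8F_mD/(πd³) = 1.0510 × 732.46 = 769.84 MPa
Soderberg: 1/n_f = τ_a/S_se + τ_m/S_sy = 685.84/366 + 769.84/506 = 1.87387 + 1.52143 = 3.3953
n_f = 1/3.3953 = 0.2945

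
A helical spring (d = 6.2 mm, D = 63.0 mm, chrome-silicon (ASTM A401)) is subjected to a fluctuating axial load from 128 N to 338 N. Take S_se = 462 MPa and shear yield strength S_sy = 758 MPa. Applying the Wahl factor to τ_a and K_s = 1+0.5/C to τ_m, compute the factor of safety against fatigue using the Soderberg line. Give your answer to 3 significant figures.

C = D/d = 63.0/6.2 = 10.1613; K_W = (4C−1)/(4C−4)+0.615/C = 1.1424; K_s = 1+0.5/C = 1.0492
F_a = (F_max−F_min)/2 = 105 N; F_m = (F_max+F_min)/2 = 233 N
τ_a = K_W·8F_aD/(πd³) = 1.1424 × 70.68 = 80.744 MPa
τ_m = K_s·8F_mD/(πd³) = 1.0492 × 156.84 = 164.56 MPa
Soderberg: 1/n_f = τ_a/S_se + τ_m/S_sy = 80.744/462 + 164.56/758 = 0.17477 + 0.21710 = 0.39187
n_f = 1/0.39187 = 2.552

2.55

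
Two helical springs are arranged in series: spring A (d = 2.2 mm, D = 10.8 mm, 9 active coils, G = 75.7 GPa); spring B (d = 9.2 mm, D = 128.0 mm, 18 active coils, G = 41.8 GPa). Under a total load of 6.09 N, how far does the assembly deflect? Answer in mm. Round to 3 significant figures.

6.45 mm

k_A = Gd⁴/(8D³N_a) = (75.7×10³)(2.2⁴)/(8·10.8³·9) = 19.552 N/mm
k_B = Gd⁴/(8D³N_a) = (41.8×10³)(9.2⁴)/(8·128.0³·18) = 0.9916 N/mm
Series: 1/k_eq = 1/19.552 + 1/0.9916 = 1.0596; k_eq = 0.94373 N/mm
δ = F/k_eq = 6.09/0.94373 = 6.4531 mm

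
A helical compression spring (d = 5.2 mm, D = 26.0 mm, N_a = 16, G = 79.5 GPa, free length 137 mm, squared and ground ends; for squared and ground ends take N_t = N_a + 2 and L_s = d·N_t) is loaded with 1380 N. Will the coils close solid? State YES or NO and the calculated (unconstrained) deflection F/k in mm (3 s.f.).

k = Gd⁴/(8D³N_a) = (79.5×10³)(5.2⁴)/(8·26.0³·16) = 25.838 N/mm
N_t = 18; L_s = 5.2·18 = 93.6 mm; δ_solid = L₀ − L_s = 137 − 93.6 = 43.4 mm
δ = F/k = 1380/25.838 = 53.411 mm
δ ≥ δ_solid → spring goes solid

YES, δ = 53.4 mm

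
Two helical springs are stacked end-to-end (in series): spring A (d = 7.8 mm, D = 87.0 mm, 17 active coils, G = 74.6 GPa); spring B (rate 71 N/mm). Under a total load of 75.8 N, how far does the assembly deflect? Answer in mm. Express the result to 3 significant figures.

k_A = Gd⁴/(8D³N_a) = (74.6×10³)(7.8⁴)/(8·87.0³·17) = 3.0833 N/mm
Series: 1/k_eq = 1/3.0833 + 1/71 = 0.33841; k_eq = 2.955 N/mm
δ = F/k_eq = 75.8/2.955 = 25.651 mm

25.7 mm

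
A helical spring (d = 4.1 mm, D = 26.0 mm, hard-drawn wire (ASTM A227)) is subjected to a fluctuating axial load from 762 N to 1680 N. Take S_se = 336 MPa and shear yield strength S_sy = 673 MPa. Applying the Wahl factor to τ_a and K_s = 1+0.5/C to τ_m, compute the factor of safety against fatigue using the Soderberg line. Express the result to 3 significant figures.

C = D/d = 26.0/4.1 = 6.3415; K_W = (4C−1)/(4C−4)+0.615/C = 1.2374; K_s = 1+0.5/C = 1.0788
F_a = (F_max−F_min)/2 = 459 N; F_m = (F_max+F_min)/2 = 1221 N
τ_a = K_W·8F_aD/(πd³) = 1.2374 × 440.94 = 545.61 MPa
τ_m = K_s·8F_mD/(πd³) = 1.0788 × 1172.9 = 1265.4 MPa
Soderberg: 1/n_f = τ_a/S_se + τ_m/S_sy = 545.61/336 + 1265.4/673 = 1.62384 + 1.88028 = 3.5041
n_f = 1/3.5041 = 0.2854

0.285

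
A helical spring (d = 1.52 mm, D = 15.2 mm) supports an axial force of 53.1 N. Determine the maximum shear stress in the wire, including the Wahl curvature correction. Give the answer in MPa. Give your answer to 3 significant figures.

670 MPa

Spring index C = D/d = 15.2/1.52 = 10.0000
K_W = (4C−1)/(4C−4) + 0.615/C = 39.000/36.000 + 0.0615 = 1.1448
τ₀ = 8FD/(πd³) = 8·53.1·15.2/(π·1.52³) = 6456.96/11.033 = 585.26 MPa
τ_max = K·τ₀ = 1.1448 × 585.26 = 670.02 MPa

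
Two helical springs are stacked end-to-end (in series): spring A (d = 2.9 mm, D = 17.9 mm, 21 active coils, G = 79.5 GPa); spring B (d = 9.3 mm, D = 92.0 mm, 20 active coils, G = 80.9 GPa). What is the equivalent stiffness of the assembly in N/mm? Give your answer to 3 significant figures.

k_A = Gd⁴/(8D³N_a) = (79.5×10³)(2.9⁴)/(8·17.9³·21) = 5.8357 N/mm
k_B = Gd⁴/(8D³N_a) = (80.9×10³)(9.3⁴)/(8·92.0³·20) = 4.8573 N/mm
Series: 1/k_eq = 1/5.8357 + 1/4.8573 = 0.37723; k_eq = 2.6509 N/mm

2.65 N/mm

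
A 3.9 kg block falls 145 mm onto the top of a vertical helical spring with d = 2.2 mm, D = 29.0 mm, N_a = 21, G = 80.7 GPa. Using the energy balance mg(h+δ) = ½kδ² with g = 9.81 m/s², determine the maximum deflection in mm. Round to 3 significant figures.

k = Gd⁴/(8D³N_a) = (80.7×10³)(2.2⁴)/(8·29.0³·21) = 0.46138 N/mm
W = mg = 3.9 × 9.81 = 38.259 N
½kδ² − Wδ − Wh = 0 → δ = (W + √(W² + 2kWh))/k
δ = (38.259 + √(1463.8 + 5119.09))/0.46138 = (38.259 + 81.135)/0.46138 = 258.77 mm

259 mm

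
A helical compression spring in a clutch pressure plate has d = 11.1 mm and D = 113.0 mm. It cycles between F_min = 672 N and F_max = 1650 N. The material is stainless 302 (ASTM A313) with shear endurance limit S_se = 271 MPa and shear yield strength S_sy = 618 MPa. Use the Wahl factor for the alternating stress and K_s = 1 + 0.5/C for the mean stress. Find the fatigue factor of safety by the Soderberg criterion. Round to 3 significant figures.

C = D/d = 113.0/11.1 = 10.1802; K_W = (4C−1)/(4C−4)+0.615/C = 1.1421; K_s = 1+0.5/C = 1.0491
F_a = (F_max−F_min)/2 = 489 N; F_m = (F_max+F_min)/2 = 1161 N
τ_a = K_W·8F_aD/(πd³) = 1.1421 × 102.89 = 117.51 MPa
τ_m = K_s·8F_mD/(πd³) = 1.0491 × 244.28 = 256.27 MPa
Soderberg: 1/n_f = τ_a/S_se + τ_m/S_sy = 117.51/271 + 256.27/618 = 0.43361 + 0.41468 = 0.84829
n_f = 1/0.84829 = 1.179

1.18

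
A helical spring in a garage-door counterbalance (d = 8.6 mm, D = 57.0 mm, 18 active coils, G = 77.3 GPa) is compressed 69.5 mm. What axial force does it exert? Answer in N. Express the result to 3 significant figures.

1100 N

k = Gd⁴/(8D³N_a) = (77.3×10³)(8.6⁴)/(8·57.0³·18) = 15.856 N/mm
F = k·δ = 15.856 × 69.5 = 1102 N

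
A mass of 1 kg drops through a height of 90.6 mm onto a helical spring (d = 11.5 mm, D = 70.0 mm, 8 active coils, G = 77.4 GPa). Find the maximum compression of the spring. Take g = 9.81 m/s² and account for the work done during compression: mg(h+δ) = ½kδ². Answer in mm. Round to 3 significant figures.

5.53 mm

k = Gd⁴/(8D³N_a) = (77.4×10³)(11.5⁴)/(8·70.0³·8) = 61.668 N/mm
W = mg = 1 × 9.81 = 9.81 N
½kδ² − Wδ − Wh = 0 → δ = (W + √(W² + 2kWh))/k
δ = (9.81 + √(96.236 + 109619))/61.668 = (9.81 + 331.23)/61.668 = 5.5303 mm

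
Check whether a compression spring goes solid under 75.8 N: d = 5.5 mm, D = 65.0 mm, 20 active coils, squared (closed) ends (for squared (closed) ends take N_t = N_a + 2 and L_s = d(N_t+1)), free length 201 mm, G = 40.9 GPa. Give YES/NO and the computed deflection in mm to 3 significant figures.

k = Gd⁴/(8D³N_a) = (40.9×10³)(5.5⁴)/(8·65.0³·20) = 0.85175 N/mm
N_t = 22; L_s = 5.5·23 = 126.5 mm; δ_solid = L₀ − L_s = 201 − 126.5 = 74.5 mm
δ = F/k = 75.8/0.85175 = 88.993 mm
δ ≥ δ_solid → spring goes solid

YES, δ = 89.0 mm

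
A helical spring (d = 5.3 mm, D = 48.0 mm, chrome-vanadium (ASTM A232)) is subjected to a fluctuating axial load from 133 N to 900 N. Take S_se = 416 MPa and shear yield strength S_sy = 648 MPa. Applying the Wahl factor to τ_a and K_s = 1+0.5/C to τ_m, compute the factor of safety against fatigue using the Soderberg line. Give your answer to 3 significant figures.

0.637

C = D/d = 48.0/5.3 = 9.0566; K_W = (4C−1)/(4C−4)+0.615/C = 1.1610; K_s = 1+0.5/C = 1.0552
F_a = (F_max−F_min)/2 = 383.5 N; F_m = (F_max+F_min)/2 = 516.5 N
τ_a = K_W·8F_aD/(πd³) = 1.1610 × 314.86 = 365.55 MPa
τ_m = K_s·8F_mD/(πd³) = 1.0552 × 424.06 = 447.47 MPa
Soderberg: 1/n_f = τ_a/S_se + τ_m/S_sy = 365.55/416 + 447.47/648 = 0.87873 + 0.69054 = 1.5693
n_f = 1/1.5693 = 0.6372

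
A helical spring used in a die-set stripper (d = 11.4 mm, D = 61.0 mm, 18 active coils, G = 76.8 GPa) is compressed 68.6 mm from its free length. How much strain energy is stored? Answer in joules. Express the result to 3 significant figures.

93.4 J

k = Gd⁴/(8D³N_a) = (76.8×10³)(11.4⁴)/(8·61.0³·18) = 39.685 N/mm
U = ½kδ² = 0.5 × 39.685 × 68.6² = 93378 N·mm = 93.378 J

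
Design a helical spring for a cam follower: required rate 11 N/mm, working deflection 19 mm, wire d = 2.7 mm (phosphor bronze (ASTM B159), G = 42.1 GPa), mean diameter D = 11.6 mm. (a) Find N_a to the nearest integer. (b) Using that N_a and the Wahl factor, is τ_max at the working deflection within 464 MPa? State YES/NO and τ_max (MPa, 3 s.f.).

N_a = Gd⁴/(8D³k) = (42.1×10³)(2.7⁴)/(8·11.6³·11) = 16.29 → N_a = 16
Actual rate k = Gd⁴/(8D³·16) = 11.198 N/mm
Working load F = kδ = 11.198·19 = 212.77 N
C = 11.6/2.7 = 4.2963; K_W = (4C−1)/(4C−4)+0.615/C = 1.3707
τ_max = K_W·8FD/(πd³) = 1.3707·319.31 = 437.67 MPa
τ_max ≤ 464 MPa → acceptable

(a) 16 coils; (b) YES, τ_max = 438 MPa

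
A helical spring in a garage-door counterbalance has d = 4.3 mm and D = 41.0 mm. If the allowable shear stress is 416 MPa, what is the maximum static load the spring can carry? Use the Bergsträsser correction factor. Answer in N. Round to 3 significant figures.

C = D/d = 41.0/4.3 = 9.5349
K_B = (4C+2)/(4C−3) = 40.140/35.140 = 1.1423
τ_max = K·8FD/(πd³) → F_max = τ_allow·πd³/(8DK)
F_max = 416·π·4.3³/(8·41.0·1.1423) = 1.0391e+05/374.67 = 277.33 N

277 N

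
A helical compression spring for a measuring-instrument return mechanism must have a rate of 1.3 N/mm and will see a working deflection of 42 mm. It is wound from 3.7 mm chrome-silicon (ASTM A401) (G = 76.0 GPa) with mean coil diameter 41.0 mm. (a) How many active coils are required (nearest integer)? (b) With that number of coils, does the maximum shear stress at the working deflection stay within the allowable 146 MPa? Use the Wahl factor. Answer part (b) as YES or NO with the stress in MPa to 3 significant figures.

(a) 20 coils; (b) YES, τ_max = 126 MPa

N_a = Gd⁴/(8D³k) = (76.0×10³)(3.7⁴)/(8·41.0³·1.3) = 19.87 → N_a = 20
Actual rate k = Gd⁴/(8D³·20) = 1.2917 N/mm
Working load F = kδ = 1.2917·42 = 54.25 N
C = 41.0/3.7 = 11.0811; K_W = (4C−1)/(4C−4)+0.615/C = 1.1299
τ_max = K_W·8FD/(πd³) = 1.1299·111.82 = 126.34 MPa
τ_max ≤ 146 MPa → acceptable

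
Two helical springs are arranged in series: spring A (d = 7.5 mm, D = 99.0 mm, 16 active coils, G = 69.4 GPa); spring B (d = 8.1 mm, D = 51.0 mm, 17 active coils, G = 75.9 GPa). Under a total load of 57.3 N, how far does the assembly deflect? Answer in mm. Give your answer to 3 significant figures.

k_A = Gd⁴/(8D³N_a) = (69.4×10³)(7.5⁴)/(8·99.0³·16) = 1.768 N/mm
k_B = Gd⁴/(8D³N_a) = (75.9×10³)(8.1⁴)/(8·51.0³·17) = 18.111 N/mm
Series: 1/k_eq = 1/1.768 + 1/18.111 = 0.62082; k_eq = 1.6108 N/mm
δ = F/k_eq = 57.3/1.6108 = 35.573 mm

35.6 mm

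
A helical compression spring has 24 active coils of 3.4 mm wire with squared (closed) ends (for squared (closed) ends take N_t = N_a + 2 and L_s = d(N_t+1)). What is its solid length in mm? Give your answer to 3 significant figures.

91.8 mm

squared (closed) ends: N_t = N_a + 2 = 24 + 2 = 26
L_s = d·(N_t+1) = 3.4 × 27 = 91.8 mm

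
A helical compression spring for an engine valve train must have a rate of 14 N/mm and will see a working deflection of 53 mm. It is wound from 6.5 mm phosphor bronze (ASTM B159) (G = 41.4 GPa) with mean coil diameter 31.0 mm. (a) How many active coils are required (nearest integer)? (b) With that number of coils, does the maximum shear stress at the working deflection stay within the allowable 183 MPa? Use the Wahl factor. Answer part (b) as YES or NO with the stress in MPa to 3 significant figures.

N_a = Gd⁴/(8D³k) = (41.4×10³)(6.5⁴)/(8·31.0³·14) = 22.15 → N_a = 22
Actual rate k = Gd⁴/(8D³·22) = 14.095 N/mm
Working load F = kδ = 14.095·53 = 747.02 N
C = 31.0/6.5 = 4.7692; K_W = (4C−1)/(4C−4)+0.615/C = 1.3279
τ_max = K_W·8FD/(πd³) = 1.3279·214.73 = 285.15 MPa
τ_max > 183 MPa → exceeds allowable

(a) 22 coils; (b) NO, τ_max = 285 MPa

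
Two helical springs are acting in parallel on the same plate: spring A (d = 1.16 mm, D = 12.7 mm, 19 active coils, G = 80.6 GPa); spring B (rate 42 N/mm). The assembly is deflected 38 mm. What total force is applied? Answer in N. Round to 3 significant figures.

k_A = Gd⁴/(8D³N_a) = (80.6×10³)(1.16⁴)/(8·12.7³·19) = 0.46872 N/mm
Parallel: k_eq = 0.46872 + 42 = 42.469 N/mm
F = k_eq·δ = 42.469·38 = 1613.8 N

1610 N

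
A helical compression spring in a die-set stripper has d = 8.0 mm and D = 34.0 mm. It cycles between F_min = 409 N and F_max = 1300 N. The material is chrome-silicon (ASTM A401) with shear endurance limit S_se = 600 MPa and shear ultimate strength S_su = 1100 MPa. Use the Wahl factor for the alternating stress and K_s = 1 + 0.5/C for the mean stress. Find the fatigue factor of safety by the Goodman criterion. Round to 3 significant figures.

C = D/d = 34.0/8.0 = 4.2500; K_W = (4C−1)/(4C−4)+0.615/C = 1.3755; K_s = 1+0.5/C = 1.1176
F_a = (F_max−F_min)/2 = 445.5 N; F_m = (F_max+F_min)/2 = 854.5 N
τ_a = K_W·8F_aD/(πd³) = 1.3755 × 75.335 = 103.62 MPa
τ_m = K_s·8F_mD/(πd³) = 1.1176 × 144.5 = 161.5 MPa
Goodman: 1/n_f = τ_a/S_se + τ_m/S_su = 103.62/600 + 161.5/1100 = 0.17270 + 0.14682 = 0.31952
n_f = 1/0.31952 = 3.13

3.13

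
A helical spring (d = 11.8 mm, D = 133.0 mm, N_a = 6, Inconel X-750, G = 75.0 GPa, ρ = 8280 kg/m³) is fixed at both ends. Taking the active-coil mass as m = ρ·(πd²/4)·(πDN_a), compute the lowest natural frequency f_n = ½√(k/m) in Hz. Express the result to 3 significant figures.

37.7 Hz

k = Gd⁴/(8D³N_a) = (75.0×10³)(11.8⁴)/(8·133.0³·6) = 12.876 N/mm = 12876 N/m
Wire length L = πDN_a = π·133.0·6 = 2507 mm
m = ρ·(πd²/4)·L = 8280 × 109.36×10⁻⁶ m² × 2.507 m = 2.2701 kg
f_n = ½√(k/m) = 0.5·√(12876/2.2701) = 0.5·√(5672.3) = 37.657 Hz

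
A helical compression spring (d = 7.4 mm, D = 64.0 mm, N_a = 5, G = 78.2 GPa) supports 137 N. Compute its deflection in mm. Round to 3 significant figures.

k = Gd⁴/(8D³N_a) = (78.2×10³)(7.4⁴)/(8·64.0³·5) = 22.363 N/mm
δ = F/k = 137 / 22.363 = 6.1261 mm

6.13 mm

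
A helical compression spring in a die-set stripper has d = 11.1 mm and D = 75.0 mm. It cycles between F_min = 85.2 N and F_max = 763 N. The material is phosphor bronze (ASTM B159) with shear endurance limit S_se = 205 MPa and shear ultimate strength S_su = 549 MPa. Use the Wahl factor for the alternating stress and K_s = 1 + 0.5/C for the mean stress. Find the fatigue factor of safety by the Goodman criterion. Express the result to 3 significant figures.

C = D/d = 75.0/11.1 = 6.7568; K_W = (4C−1)/(4C−4)+0.615/C = 1.2213; K_s = 1+0.5/C = 1.0740
F_a = (F_max−F_min)/2 = 338.9 N; F_m = (F_max+F_min)/2 = 424.1 N
τ_a = K_W·8F_aD/(πd³) = 1.2213 × 47.326 = 57.8 MPa
τ_m = K_s·8F_mD/(πd³) = 1.0740 × 59.224 = 63.607 MPa
Goodman: 1/n_f = τ_a/S_se + τ_m/S_su = 57.8/205 + 63.607/549 = 0.28195 + 0.11586 = 0.39781
n_f = 1/0.39781 = 2.514

2.51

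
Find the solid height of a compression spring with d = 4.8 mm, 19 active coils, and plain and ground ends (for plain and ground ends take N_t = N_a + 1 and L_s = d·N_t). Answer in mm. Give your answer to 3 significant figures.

96.0 mm

plain and ground ends: N_t = N_a + 1 = 19 + 1 = 20
L_s = d·N_t = 4.8 × 20 = 96 mm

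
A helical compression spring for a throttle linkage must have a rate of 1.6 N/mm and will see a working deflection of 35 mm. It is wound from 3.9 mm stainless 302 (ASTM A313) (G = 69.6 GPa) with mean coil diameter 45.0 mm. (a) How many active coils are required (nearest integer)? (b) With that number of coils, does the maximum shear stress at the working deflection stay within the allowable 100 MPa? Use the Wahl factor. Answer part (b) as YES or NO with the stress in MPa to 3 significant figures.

(a) 14 coils; (b) NO, τ_max = 120 MPa

N_a = Gd⁴/(8D³k) = (69.6×10³)(3.9⁴)/(8·45.0³·1.6) = 13.8 → N_a = 14
Actual rate k = Gd⁴/(8D³·14) = 1.5777 N/mm
Working load F = kδ = 1.5777·35 = 55.218 N
C = 45.0/3.9 = 11.5385; K_W = (4C−1)/(4C−4)+0.615/C = 1.1245
τ_max = K_W·8FD/(πd³) = 1.1245·106.67 = 119.95 MPa
τ_max > 100 MPa → exceeds allowable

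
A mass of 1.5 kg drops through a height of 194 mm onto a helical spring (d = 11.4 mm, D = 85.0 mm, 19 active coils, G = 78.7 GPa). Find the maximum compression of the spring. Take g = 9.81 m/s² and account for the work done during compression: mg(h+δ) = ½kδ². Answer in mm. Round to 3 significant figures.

k = Gd⁴/(8D³N_a) = (78.7×10³)(11.4⁴)/(8·85.0³·19) = 14.239 N/mm
W = mg = 1.5 × 9.81 = 14.715 N
½kδ² − Wδ − Wh = 0 → δ = (W + √(W² + 2kWh))/k
δ = (14.715 + √(216.53 + 81299.1))/14.239 = (14.715 + 285.51)/14.239 = 21.084 mm

21.1 mm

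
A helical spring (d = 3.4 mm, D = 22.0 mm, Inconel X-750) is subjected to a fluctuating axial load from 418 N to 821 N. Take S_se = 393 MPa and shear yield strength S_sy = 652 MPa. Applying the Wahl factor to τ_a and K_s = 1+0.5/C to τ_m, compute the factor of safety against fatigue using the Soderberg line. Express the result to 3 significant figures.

0.424

C = D/d = 22.0/3.4 = 6.4706; K_W = (4C−1)/(4C−4)+0.615/C = 1.2321; K_s = 1+0.5/C = 1.0773
F_a = (F_max−F_min)/2 = 201.5 N; F_m = (F_max+F_min)/2 = 619.5 N
τ_a = K_W·8F_aD/(πd³) = 1.2321 × 287.21 = 353.88 MPa
τ_m = K_s·8F_mD/(πd³) = 1.0773 × 883.01 = 951.25 MPa
Soderberg: 1/n_f = τ_a/S_se + τ_m/S_sy = 353.88/393 + 951.25/652 = 0.90047 + 1.45897 = 2.3594
n_f = 1/2.3594 = 0.4238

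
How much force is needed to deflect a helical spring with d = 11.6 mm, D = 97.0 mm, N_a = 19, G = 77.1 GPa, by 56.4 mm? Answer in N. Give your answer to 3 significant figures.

568 N

k = Gd⁴/(8D³N_a) = (77.1×10³)(11.6⁴)/(8·97.0³·19) = 10.063 N/mm
F = k·δ = 10.063 × 56.4 = 567.55 N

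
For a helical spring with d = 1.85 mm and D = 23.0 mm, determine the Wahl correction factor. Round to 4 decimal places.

1.1151

C = D/d = 23.0/1.85 = 12.4324
K_W = (4C−1)/(4C−4) + 0.615/C = 48.730/45.730 + 0.0495 = 1.1151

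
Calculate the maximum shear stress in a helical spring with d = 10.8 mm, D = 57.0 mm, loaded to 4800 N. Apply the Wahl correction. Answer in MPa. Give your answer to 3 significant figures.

714 MPa

Spring index C = D/d = 57.0/10.8 = 5.2778
K_W = (4C−1)/(4C−4) + 0.615/C = 20.111/17.111 + 0.1165 = 1.2919
τ₀ = 8FD/(πd³) = 8·4800·57.0/(π·10.8³) = 2.1888e+06/3957.5 = 553.08 MPa
τ_max = K·τ₀ = 1.2919 × 553.08 = 714.49 MPa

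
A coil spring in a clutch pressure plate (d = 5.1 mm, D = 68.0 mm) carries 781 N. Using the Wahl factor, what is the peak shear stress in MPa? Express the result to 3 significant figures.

Spring index C = D/d = 68.0/5.1 = 13.3333
K_W = (4C−1)/(4C−4) + 0.615/C = 52.333/49.333 + 0.0461 = 1.1069
τ₀ = 8FD/(πd³) = 8·781·68.0/(π·5.1³) = 424864/416.74 = 1019.5 MPa
τ_max = K·τ₀ = 1.1069 × 1019.5 = 1128.5 MPa

1130 MPa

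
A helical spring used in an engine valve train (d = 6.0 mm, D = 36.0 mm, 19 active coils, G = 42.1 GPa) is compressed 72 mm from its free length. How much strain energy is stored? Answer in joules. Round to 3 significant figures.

19.9 J

k = Gd⁴/(8D³N_a) = (42.1×10³)(6.0⁴)/(8·36.0³·19) = 7.6937 N/mm
U = ½kδ² = 0.5 × 7.6937 × 72² = 19942 N·mm = 19.942 J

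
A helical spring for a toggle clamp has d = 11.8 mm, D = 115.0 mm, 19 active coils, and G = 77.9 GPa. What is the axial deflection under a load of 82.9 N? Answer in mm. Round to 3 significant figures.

12.7 mm

k = Gd⁴/(8D³N_a) = (77.9×10³)(11.8⁴)/(8·115.0³·19) = 6.5332 N/mm
δ = F/k = 82.9 / 6.5332 = 12.689 mm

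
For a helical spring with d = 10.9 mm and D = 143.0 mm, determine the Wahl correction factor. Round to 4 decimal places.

1.1088

C = D/d = 143.0/10.9 = 13.1193
K_W = (4C−1)/(4C−4) + 0.615/C = 51.477/48.477 + 0.0469 = 1.1088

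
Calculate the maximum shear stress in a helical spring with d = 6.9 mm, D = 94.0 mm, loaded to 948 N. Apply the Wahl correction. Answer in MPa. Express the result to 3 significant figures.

Spring index C = D/d = 94.0/6.9 = 13.6232
K_W = (4C−1)/(4C−4) + 0.615/C = 53.493/50.493 + 0.0451 = 1.1046
τ₀ = 8FD/(πd³) = 8·948·94.0/(π·6.9³) = 712896/1032 = 690.76 MPa
τ_max = K·τ₀ = 1.1046 × 690.76 = 762.99 MPa

763 MPa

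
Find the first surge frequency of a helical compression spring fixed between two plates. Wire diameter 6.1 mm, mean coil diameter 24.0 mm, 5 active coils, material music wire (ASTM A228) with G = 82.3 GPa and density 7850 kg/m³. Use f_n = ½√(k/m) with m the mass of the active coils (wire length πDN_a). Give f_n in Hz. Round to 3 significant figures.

k = Gd⁴/(8D³N_a) = (82.3×10³)(6.1⁴)/(8·24.0³·5) = 206.08 N/mm = 2.0608e+05 N/m
Wire length L = πDN_a = π·24.0·5 = 376.99 mm
m = ρ·(πd²/4)·L = 7850 × 29.225×10⁻⁶ m² × 0.37699 m = 0.086487 kg
f_n = ½√(k/m) = 0.5·√(2.0608e+05/0.086487) = 0.5·√(2.3827e+06) = 771.8 Hz

772 Hz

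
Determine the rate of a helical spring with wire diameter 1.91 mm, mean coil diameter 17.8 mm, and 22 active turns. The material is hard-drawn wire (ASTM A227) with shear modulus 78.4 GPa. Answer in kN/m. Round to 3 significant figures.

k = Gd⁴/(8D³N_a) = (78.4×10³ × 1.91⁴) / (8 × 17.8³ × 22)
  = 1.0434e+06 / 992596 = 1.0512 N/mm

1.05 kN/m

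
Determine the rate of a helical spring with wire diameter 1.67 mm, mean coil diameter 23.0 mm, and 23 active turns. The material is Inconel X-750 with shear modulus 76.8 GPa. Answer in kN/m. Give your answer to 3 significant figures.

k = Gd⁴/(8D³N_a) = (76.8×10³ × 1.67⁴) / (8 × 23.0³ × 23)
  = 597348 / 2.23873e+06 = 0.26682 N/mm

0.267 kN/m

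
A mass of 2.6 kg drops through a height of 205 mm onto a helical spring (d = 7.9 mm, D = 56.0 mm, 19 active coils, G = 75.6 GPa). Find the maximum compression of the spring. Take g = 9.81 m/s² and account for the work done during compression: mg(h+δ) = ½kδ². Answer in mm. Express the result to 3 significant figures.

33.2 mm

k = Gd⁴/(8D³N_a) = (75.6×10³)(7.9⁴)/(8·56.0³·19) = 11.031 N/mm
W = mg = 2.6 × 9.81 = 25.506 N
½kδ² − Wδ − Wh = 0 → δ = (W + √(W² + 2kWh))/k
δ = (25.506 + √(650.56 + 115358))/11.031 = (25.506 + 340.6)/11.031 = 33.188 mm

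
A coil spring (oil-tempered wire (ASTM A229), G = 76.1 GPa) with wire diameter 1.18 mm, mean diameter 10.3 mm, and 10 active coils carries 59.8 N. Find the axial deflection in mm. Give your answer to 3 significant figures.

35.4 mm

k = Gd⁴/(8D³N_a) = (76.1×10³)(1.18⁴)/(8·10.3³·10) = 1.6878 N/mm
δ = F/k = 59.8 / 1.6878 = 35.432 mm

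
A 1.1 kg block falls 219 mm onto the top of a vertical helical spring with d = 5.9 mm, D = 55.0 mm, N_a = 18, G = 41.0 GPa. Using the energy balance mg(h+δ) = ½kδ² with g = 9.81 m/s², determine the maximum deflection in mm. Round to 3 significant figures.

53.2 mm

k = Gd⁴/(8D³N_a) = (41.0×10³)(5.9⁴)/(8·55.0³·18) = 2.0737 N/mm
W = mg = 1.1 × 9.81 = 10.791 N
½kδ² − Wδ − Wh = 0 → δ = (W + √(W² + 2kWh))/k
δ = (10.791 + √(116.45 + 9801.15))/2.0737 = (10.791 + 99.587)/2.0737 = 53.228 mm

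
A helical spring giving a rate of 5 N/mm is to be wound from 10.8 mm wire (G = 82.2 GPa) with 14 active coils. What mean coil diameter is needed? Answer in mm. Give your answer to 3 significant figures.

D = (Gd⁴/(8N_a·k))^(1/3) = (82.2×10³·10.8⁴/(8·14·5))^(1/3)
  = (1.997e+06)^(1/3) = 125.9291 mm

126 mm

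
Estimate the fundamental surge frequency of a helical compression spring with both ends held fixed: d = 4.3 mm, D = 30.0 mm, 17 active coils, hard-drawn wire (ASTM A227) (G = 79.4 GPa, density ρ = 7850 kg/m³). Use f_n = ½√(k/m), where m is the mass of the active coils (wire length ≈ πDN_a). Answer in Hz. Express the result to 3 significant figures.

k = Gd⁴/(8D³N_a) = (79.4×10³)(4.3⁴)/(8·30.0³·17) = 7.3925 N/mm = 7392.5 N/m
Wire length L = πDN_a = π·30.0·17 = 1602.2 mm
m = ρ·(πd²/4)·L = 7850 × 14.522×10⁻⁶ m² × 1.6022 m = 0.18265 kg
f_n = ½√(k/m) = 0.5·√(7392.5/0.18265) = 0.5·√(40474) = 100.59 Hz

101 Hz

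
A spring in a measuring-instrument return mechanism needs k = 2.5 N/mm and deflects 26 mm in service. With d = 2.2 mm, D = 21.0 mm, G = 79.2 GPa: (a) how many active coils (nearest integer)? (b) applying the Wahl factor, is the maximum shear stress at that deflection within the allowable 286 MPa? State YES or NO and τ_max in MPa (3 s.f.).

(a) 10 coils; (b) NO, τ_max = 377 MPa

N_a = Gd⁴/(8D³k) = (79.2×10³)(2.2⁴)/(8·21.0³·2.5) = 10.02 → N_a = 10
Actual rate k = Gd⁴/(8D³·10) = 2.5042 N/mm
Working load F = kδ = 2.5042·26 = 65.109 N
C = 21.0/2.2 = 9.5455; K_W = (4C−1)/(4C−4)+0.615/C = 1.1522
τ_max = K_W·8FD/(πd³) = 1.1522·326.99 = 376.75 MPa
τ_max > 286 MPa → exceeds allowable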